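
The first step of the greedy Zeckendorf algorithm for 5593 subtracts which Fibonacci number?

4181

4181 ≤ 5593 < 6765, so the largest Fibonacci number not exceeding 5593 is 4181.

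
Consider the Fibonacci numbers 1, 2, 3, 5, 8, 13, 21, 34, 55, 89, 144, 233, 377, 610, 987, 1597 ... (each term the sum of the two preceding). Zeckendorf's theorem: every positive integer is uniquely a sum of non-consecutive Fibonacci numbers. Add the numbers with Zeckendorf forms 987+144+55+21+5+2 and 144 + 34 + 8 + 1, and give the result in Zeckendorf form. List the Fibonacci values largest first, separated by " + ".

987 + 377 + 34 + 3

The two numbers are 1214 and 187, so their sum is 1401.
largest Fibonacci ≤ 1401 is 987; 1401 − 987 = 414
largest Fibonacci ≤ 414 is 377; 414 − 377 = 37
largest Fibonacci ≤ 37 is 34; 37 − 34 = 3
largest Fibonacci ≤ 3 is 3; 3 − 3 = 0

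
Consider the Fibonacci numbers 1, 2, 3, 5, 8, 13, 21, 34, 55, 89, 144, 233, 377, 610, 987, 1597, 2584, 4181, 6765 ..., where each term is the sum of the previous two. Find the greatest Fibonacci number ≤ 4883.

4181 ≤ 4883 < 6765, so the largest Fibonacci number not exceeding 4883 is 4181.

4181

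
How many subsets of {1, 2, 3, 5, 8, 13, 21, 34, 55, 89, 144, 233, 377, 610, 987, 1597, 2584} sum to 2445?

Starting from the Zeckendorf form and repeatedly splitting a term F_k into F_{k−1} + F_{k−2} (when neither is already used) reaches every representation.
2445 = 1597+610+233+5 = 1597+610+233+3+2 = 1597+610+144+89+5 = … (20 more), for 23 in all.

23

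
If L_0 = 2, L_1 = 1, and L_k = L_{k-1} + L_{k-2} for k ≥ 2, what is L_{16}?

2207

Iterating the recurrence up to L_{11} = 199 and L_{10} = 123:
L_{12} = L_{11} + L_{10} = 199 + 123 = 322
L_{13} = L_{12} + L_{11} = 322 + 199 = 521
L_{14} = L_{13} + L_{12} = 521 + 322 = 843
L_{15} = L_{14} + L_{13} = 843 + 521 = 1364
L_{16} = L_{15} + L_{14} = 1364 + 843 = 2207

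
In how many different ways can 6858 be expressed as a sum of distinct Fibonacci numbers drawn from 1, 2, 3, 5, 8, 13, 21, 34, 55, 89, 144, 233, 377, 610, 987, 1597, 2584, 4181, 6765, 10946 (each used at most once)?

20

6858 = 6765+89+3+1 = 6765+55+34+3+1 = 4181+2584+89+3+1 = 6765+55+21+13+3+1 = … (16 more), for 20 in all.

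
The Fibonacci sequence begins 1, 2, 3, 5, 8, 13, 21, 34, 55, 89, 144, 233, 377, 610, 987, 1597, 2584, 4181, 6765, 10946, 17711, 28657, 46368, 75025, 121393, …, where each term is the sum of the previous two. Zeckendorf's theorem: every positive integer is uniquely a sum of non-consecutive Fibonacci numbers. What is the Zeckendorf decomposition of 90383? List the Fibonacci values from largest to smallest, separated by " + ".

75025 + 10946 + 4181 + 144 + 55 + 21 + 8 + 3

take 75025 (≤ 90383); 90383 − 75025 = 15358
take 10946 (≤ 15358); 15358 − 10946 = 4412
take 4181 (≤ 4412); 4412 − 4181 = 231
take 144 (≤ 231); 231 − 144 = 87
take 55 (≤ 87); 87 − 55 = 32
take 21 (≤ 32); 32 − 21 = 11
take 8 (≤ 11); 11 − 8 = 3
take 3 (≤ 3); 3 − 3 = 0
So 90383 = 75025 + 10946 + 4181 + 144 + 55 + 21 + 8 + 3, with no two terms consecutive in the sequence.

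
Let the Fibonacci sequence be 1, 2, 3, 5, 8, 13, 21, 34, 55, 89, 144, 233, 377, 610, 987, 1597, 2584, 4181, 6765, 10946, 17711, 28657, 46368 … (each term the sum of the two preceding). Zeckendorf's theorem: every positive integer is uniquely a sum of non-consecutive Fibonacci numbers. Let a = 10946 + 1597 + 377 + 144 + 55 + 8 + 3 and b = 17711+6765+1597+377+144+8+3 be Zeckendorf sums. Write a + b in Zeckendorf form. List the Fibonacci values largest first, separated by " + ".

28657 + 10946 + 89 + 34 + 8 + 1

The two numbers are 13130 and 26605, so their sum is 39735.
Greedily peel off the largest Fibonacci term at each step:
39735 − 28657 = 11078
11078 − 10946 = 132
132 − 89 = 43
43 − 34 = 9
9 − 8 = 1
1 − 1 = 0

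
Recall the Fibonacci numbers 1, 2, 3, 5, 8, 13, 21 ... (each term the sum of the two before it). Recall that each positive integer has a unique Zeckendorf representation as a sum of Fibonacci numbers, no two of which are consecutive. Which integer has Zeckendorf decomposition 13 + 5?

13 + 5 = 18.

18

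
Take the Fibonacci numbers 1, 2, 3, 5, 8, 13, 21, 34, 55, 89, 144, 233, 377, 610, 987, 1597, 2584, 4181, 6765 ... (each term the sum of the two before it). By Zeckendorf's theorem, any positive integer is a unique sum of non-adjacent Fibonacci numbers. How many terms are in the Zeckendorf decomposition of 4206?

4181 ≤ 4206 < 6765, so take 4181; remainder 25
21 ≤ 25 < 34, so take 21; remainder 4
3 ≤ 4 < 5, so take 3; remainder 1
1 ≤ 1 < 2, so take 1; remainder 0
4206 = 4181 + 21 + 3 + 1, which has 4 terms.

4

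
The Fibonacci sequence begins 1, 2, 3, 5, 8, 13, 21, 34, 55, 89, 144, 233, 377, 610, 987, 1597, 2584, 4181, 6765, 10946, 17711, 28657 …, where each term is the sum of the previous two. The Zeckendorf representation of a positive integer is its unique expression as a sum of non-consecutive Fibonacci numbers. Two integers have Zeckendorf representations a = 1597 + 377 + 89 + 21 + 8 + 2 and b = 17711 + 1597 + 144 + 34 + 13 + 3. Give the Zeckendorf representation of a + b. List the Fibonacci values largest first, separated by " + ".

The two numbers are 2094 and 19502, so their sum is 21596.
Greedy algorithm:
21596 − 17711 = 3885
3885 − 2584 = 1301
1301 − 987 = 314
314 − 233 = 81
81 − 55 = 26
26 − 21 = 5
5 − 5 = 0

17711 + 2584 + 987 + 233 + 55 + 21 + 5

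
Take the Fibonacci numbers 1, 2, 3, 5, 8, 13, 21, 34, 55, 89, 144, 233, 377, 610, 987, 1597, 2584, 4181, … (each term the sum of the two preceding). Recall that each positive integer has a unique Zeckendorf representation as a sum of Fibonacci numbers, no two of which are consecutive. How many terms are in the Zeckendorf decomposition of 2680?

Repeatedly subtract the largest Fibonacci number that fits:
take 2584 (≤ 2680); 2680 − 2584 = 96
take 89 (≤ 96); 96 − 89 = 7
take 5 (≤ 7); 7 − 5 = 2
take 2 (≤ 2); 2 − 2 = 0
2680 = 2584 + 89 + 5 + 2, which has 4 terms.

4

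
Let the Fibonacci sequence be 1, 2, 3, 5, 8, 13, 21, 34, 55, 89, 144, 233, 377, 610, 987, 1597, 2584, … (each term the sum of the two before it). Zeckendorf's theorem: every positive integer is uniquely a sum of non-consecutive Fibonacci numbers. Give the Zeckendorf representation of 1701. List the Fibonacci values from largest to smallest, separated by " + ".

1597 ≤ 1701 < 2584, so take 1597; remainder 104
89 ≤ 104 < 144, so take 89; remainder 15
13 ≤ 15 < 21, so take 13; remainder 2
2 ≤ 2 < 3, so take 2; remainder 0
So 1701 = 1597 + 89 + 13 + 2, with no two terms consecutive in the sequence.

1597 + 89 + 13 + 2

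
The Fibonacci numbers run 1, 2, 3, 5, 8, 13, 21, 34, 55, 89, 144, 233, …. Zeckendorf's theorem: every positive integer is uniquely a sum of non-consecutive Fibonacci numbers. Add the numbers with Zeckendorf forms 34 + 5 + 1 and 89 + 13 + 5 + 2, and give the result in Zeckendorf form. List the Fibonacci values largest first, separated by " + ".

The two numbers are 40 and 109, so their sum is 149.
149: greatest Fibonacci not exceeding it is 144, leaving 5
5: greatest Fibonacci not exceeding it is 5, leaving 0

144 + 5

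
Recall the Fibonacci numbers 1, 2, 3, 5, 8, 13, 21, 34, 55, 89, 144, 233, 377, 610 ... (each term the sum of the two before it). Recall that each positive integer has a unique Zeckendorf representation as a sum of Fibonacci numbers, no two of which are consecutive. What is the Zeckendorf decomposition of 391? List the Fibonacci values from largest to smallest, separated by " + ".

377 + 13 + 1

377 ≤ 391 < 610, so take 377; remainder 14
13 ≤ 14 < 21, so take 13; remainder 1
1 ≤ 1 < 2, so take 1; remainder 0
So 391 = 377 + 13 + 1, with no two terms consecutive in the sequence.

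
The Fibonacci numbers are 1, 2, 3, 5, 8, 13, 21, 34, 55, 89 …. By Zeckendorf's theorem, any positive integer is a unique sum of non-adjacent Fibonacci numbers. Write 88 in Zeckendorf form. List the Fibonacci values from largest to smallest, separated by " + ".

55 + 21 + 8 + 3 + 1

Greedily peel off the largest Fibonacci term at each step:
subtract 55 from 88: 33 remains
subtract 21 from 33: 12 remains
subtract 8 from 12: 4 remains
subtract 3 from 4: 1 remains
subtract 1 from 1: 0 remains
So 88 = 55 + 21 + 8 + 3 + 1, with no two terms consecutive in the sequence.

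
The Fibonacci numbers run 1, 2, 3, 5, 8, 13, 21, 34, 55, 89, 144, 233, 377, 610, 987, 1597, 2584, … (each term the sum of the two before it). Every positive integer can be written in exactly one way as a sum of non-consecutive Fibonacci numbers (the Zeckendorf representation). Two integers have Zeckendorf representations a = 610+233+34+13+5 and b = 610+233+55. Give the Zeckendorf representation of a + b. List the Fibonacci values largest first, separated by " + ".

The two numbers are 895 and 898, so their sum is 1793.
Repeatedly subtract the largest Fibonacci number that fits:
largest Fibonacci ≤ 1793 is 1597; 1793 − 1597 = 196
largest Fibonacci ≤ 196 is 144; 196 − 144 = 52
largest Fibonacci ≤ 52 is 34; 52 − 34 = 18
largest Fibonacci ≤ 18 is 13; 18 − 13 = 5
largest Fibonacci ≤ 5 is 5; 5 − 5 = 0

1597 + 144 + 34 + 13 + 5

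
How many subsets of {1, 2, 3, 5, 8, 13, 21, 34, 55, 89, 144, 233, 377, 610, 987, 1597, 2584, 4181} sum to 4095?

30

Each representation comes from the Zeckendorf form by replacing some F_k with F_{k−1} + F_{k−2} where possible.
4095 = 2584+987+377+144+3 = 2584+987+377+144+2+1 = 2584+987+377+89+55+3 = … (27 more), for 30 in all.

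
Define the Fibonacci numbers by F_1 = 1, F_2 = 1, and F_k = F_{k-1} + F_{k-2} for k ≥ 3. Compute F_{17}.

1597

Iterating the recurrence up to F_{10} = 55 and F_{9} = 34:
F_{11} = F_{10} + F_{9} = 55 + 34 = 89
F_{12} = F_{11} + F_{10} = 89 + 55 = 144
F_{13} = F_{12} + F_{11} = 144 + 89 = 233
F_{14} = F_{13} + F_{12} = 233 + 144 = 377
F_{15} = F_{14} + F_{13} = 377 + 233 = 610
F_{16} = F_{15} + F_{14} = 610 + 377 = 987
F_{17} = F_{16} + F_{15} = 987 + 610 = 1597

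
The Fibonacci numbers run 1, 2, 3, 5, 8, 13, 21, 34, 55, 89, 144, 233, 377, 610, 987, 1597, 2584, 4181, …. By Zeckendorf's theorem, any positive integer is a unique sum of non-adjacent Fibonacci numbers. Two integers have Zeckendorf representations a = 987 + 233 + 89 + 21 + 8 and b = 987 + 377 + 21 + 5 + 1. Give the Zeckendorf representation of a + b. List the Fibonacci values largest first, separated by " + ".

2584 + 144 + 1

The two numbers are 1338 and 1391, so their sum is 2729.
Greedily peel off the largest Fibonacci term at each step:
2584 ≤ 2729 < 4181, so take 2584; remainder 145
144 ≤ 145 < 233, so take 144; remainder 1
1 ≤ 1 < 2, so take 1; remainder 0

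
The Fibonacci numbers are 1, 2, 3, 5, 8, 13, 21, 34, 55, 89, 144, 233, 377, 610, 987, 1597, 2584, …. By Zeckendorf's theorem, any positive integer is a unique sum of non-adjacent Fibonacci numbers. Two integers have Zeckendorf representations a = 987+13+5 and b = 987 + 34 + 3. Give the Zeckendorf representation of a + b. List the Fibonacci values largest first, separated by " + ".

The two numbers are 1005 and 1024, so their sum is 2029.
subtract 1597 from 2029: 432 remains
subtract 377 from 432: 55 remains
subtract 55 from 55: 0 remains

1597 + 377 + 55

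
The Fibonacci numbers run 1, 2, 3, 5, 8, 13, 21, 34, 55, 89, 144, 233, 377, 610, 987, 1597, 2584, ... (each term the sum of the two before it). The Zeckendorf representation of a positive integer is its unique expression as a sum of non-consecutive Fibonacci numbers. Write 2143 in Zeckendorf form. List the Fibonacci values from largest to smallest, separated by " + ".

1597 + 377 + 144 + 21 + 3 + 1

take 1597 (≤ 2143); 2143 − 1597 = 546
take 377 (≤ 546); 546 − 377 = 169
take 144 (≤ 169); 169 − 144 = 25
take 21 (≤ 25); 25 − 21 = 4
take 3 (≤ 4); 4 − 3 = 1
take 1 (≤ 1); 1 − 1 = 0
So 2143 = 1597 + 377 + 144 + 21 + 3 + 1, with no two terms consecutive in the sequence.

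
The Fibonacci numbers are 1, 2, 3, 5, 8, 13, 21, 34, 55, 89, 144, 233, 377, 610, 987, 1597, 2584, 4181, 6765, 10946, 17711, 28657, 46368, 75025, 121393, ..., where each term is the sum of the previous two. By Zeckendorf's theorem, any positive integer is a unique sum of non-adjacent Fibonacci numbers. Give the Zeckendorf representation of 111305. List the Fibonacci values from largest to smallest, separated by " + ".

75025 + 28657 + 6765 + 610 + 233 + 13 + 2

Greedy algorithm:
111305: greatest Fibonacci not exceeding it is 75025, leaving 36280
36280: greatest Fibonacci not exceeding it is 28657, leaving 7623
7623: greatest Fibonacci not exceeding it is 6765, leaving 858
858: greatest Fibonacci not exceeding it is 610, leaving 248
248: greatest Fibonacci not exceeding it is 233, leaving 15
15: greatest Fibonacci not exceeding it is 13, leaving 2
2: greatest Fibonacci not exceeding it is 2, leaving 0
So 111305 = 75025 + 28657 + 6765 + 610 + 233 + 13 + 2, with no two terms consecutive in the sequence.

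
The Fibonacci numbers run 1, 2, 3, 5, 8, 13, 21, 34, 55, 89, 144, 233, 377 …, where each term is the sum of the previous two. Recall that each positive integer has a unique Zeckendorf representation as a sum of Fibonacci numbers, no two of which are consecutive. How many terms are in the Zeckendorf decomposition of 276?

4

take 233 (≤ 276); 276 − 233 = 43
take 34 (≤ 43); 43 − 34 = 9
take 8 (≤ 9); 9 − 8 = 1
take 1 (≤ 1); 1 − 1 = 0
276 = 233 + 34 + 8 + 1, which has 4 terms.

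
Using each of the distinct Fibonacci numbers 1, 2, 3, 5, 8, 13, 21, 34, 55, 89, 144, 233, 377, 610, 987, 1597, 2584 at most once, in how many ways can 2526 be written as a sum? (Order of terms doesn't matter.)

16

2526 = 1597+610+233+55+21+8+2 = 1597+610+233+55+21+5+3+2 = 1597+610+144+89+55+21+8+2 = 1597+610+233+55+13+8+5+3+2 = … (12 more), for 16 in all.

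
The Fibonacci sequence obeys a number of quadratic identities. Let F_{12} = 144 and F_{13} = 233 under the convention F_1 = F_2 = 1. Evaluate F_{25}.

75025

By F_{2k+1} = F_k² + F_{k+1}²: F_{25} = 144² + 233² = 20736 + 54289 = 75025.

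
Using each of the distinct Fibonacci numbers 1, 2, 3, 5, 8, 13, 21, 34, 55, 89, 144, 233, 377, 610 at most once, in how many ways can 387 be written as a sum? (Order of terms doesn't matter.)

387 = 377+8+2 = 377+5+3+2 = 233+144+8+2 = 233+144+5+3+2 = … (5 more), for 9 in all.

9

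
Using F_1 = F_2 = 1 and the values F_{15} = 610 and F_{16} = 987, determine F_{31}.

1346269

By F_{2k+1} = F_k² + F_{k+1}²: F_{31} = 610² + 987² = 372100 + 974169 = 1346269.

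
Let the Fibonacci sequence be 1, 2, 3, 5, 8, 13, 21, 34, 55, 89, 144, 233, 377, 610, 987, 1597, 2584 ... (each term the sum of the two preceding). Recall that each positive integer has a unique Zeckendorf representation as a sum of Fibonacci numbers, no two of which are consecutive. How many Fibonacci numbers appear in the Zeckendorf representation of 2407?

5

subtract 1597 from 2407: 810 remains
subtract 610 from 810: 200 remains
subtract 144 from 200: 56 remains
subtract 55 from 56: 1 remains
subtract 1 from 1: 0 remains
2407 = 1597 + 610 + 144 + 55 + 1, which has 5 terms.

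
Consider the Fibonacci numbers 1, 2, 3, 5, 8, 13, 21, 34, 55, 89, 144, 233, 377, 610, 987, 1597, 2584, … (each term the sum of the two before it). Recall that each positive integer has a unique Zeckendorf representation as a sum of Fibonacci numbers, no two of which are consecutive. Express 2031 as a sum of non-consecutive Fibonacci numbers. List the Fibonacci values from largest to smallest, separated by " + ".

Greedily peel off the largest Fibonacci term at each step:
2031: greatest Fibonacci not exceeding it is 1597, leaving 434
434: greatest Fibonacci not exceeding it is 377, leaving 57
57: greatest Fibonacci not exceeding it is 55, leaving 2
2: greatest Fibonacci not exceeding it is 2, leaving 0
So 2031 = 1597 + 377 + 55 + 2, with no two terms consecutive in the sequence.

1597 + 377 + 55 + 2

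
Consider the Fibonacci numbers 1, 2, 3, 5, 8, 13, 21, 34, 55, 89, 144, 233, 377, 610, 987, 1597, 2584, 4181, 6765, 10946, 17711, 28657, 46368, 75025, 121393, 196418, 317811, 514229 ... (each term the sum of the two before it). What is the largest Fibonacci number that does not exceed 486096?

317811

317811 ≤ 486096 < 514229, so the largest Fibonacci number not exceeding 486096 is 317811.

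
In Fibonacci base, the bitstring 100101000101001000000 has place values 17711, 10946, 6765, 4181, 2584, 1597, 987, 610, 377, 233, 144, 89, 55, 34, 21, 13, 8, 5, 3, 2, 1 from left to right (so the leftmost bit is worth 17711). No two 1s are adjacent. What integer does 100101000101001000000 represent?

Summing the place values of the 1 bits: 17711 + 4181 + 1597 + 233 + 89 + 21 = 23832.

23832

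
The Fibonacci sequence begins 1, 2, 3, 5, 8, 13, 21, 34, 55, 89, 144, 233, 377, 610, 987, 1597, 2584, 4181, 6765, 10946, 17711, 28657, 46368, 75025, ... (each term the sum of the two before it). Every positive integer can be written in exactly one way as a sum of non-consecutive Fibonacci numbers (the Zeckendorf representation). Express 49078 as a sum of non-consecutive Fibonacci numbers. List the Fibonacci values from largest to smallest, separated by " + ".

largest Fibonacci ≤ 49078 is 46368; 49078 − 46368 = 2710
largest Fibonacci ≤ 2710 is 2584; 2710 − 2584 = 126
largest Fibonacci ≤ 126 is 89; 126 − 89 = 37
largest Fibonacci ≤ 37 is 34; 37 − 34 = 3
largest Fibonacci ≤ 3 is 3; 3 − 3 = 0
So 49078 = 46368 + 2584 + 89 + 34 + 3, with no two terms consecutive in the sequence.

46368 + 2584 + 89 + 34 + 3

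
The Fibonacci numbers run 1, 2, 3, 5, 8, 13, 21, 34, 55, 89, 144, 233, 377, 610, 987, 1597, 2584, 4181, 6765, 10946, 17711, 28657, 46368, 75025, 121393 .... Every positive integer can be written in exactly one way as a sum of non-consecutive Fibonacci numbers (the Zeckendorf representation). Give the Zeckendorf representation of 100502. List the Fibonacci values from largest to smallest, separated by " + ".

75025 + 17711 + 6765 + 987 + 13 + 1

Greedily peel off the largest Fibonacci term at each step:
largest Fibonacci ≤ 100502 is 75025; 100502 − 75025 = 25477
largest Fibonacci ≤ 25477 is 17711; 25477 − 17711 = 7766
largest Fibonacci ≤ 7766 is 6765; 7766 − 6765 = 1001
largest Fibonacci ≤ 1001 is 987; 1001 − 987 = 14
largest Fibonacci ≤ 14 is 13; 14 − 13 = 1
largest Fibonacci ≤ 1 is 1; 1 − 1 = 0
So 100502 = 75025 + 17711 + 6765 + 987 + 13 + 1, with no two terms consecutive in the sequence.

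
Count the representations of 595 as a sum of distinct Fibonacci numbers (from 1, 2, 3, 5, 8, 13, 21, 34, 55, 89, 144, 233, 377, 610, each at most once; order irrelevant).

Each representation comes from the Zeckendorf form by replacing some F_k with F_{k−1} + F_{k−2} where possible.
595 = 377+144+55+13+5+1 = 377+144+55+13+3+2+1 = 377+144+34+21+13+5+1 = … (9 more), for 12 in all.

12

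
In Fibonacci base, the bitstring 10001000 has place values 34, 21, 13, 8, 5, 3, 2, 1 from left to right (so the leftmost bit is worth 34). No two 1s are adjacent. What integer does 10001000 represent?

Summing the place values of the 1 bits: 34 + 5 = 39.

39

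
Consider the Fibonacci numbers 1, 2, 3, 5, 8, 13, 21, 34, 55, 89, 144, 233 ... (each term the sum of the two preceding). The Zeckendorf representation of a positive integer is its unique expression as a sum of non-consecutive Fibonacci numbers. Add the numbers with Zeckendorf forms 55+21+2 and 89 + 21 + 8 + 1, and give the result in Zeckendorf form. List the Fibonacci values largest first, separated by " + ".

The two numbers are 78 and 119, so their sum is 197.
197 − 144 = 53
53 − 34 = 19
19 − 13 = 6
6 − 5 = 1
1 − 1 = 0

144 + 34 + 13 + 5 + 1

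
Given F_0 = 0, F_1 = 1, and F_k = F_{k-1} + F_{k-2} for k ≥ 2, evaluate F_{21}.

10946

Iterating the recurrence up to F_{14} = 377 and F_{13} = 233:
F_{15} = F_{14} + F_{13} = 377 + 233 = 610
F_{16} = F_{15} + F_{14} = 610 + 377 = 987
F_{17} = F_{16} + F_{15} = 987 + 610 = 1597
F_{18} = F_{17} + F_{16} = 1597 + 987 = 2584
F_{19} = F_{18} + F_{17} = 2584 + 1597 = 4181
F_{20} = F_{19} + F_{18} = 4181 + 2584 = 6765
F_{21} = F_{20} + F_{19} = 6765 + 4181 = 10946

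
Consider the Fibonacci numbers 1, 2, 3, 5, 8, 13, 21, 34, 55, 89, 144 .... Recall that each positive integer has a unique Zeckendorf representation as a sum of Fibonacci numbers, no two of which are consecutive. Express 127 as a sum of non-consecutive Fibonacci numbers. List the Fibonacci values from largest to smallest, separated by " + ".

Repeatedly subtract the largest Fibonacci number that fits:
89 ≤ 127 < 144, so take 89; remainder 38
34 ≤ 38 < 55, so take 34; remainder 4
3 ≤ 4 < 5, so take 3; remainder 1
1 ≤ 1 < 2, so take 1; remainder 0
So 127 = 89 + 34 + 3 + 1, with no two terms consecutive in the sequence.

89 + 34 + 3 + 1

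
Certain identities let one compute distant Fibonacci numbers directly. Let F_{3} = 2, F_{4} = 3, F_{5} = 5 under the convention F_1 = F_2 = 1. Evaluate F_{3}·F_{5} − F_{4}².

1

2·5 − 3² = 10 − 9 = 1. (Cassini's identity: F_{k−1}F_{k+1} − F_k² = (−1)^k.)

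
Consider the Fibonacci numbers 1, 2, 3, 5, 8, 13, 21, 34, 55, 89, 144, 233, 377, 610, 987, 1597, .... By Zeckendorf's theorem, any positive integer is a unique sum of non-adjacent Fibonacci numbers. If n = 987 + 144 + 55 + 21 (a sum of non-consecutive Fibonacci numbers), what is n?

987 + 144 + 55 + 21 = 1207.

1207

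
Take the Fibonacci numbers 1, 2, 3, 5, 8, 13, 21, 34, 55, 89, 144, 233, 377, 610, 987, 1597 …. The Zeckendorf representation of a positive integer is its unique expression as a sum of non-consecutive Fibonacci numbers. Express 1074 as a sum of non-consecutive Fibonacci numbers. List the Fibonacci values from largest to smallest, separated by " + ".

987 + 55 + 21 + 8 + 3

Repeatedly subtract the largest Fibonacci number that fits:
1074 − 987 = 87
87 − 55 = 32
32 − 21 = 11
11 − 8 = 3
3 − 3 = 0
So 1074 = 987 + 55 + 21 + 8 + 3, with no two terms consecutive in the sequence.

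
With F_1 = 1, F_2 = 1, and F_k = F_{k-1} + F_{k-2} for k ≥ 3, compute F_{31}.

1346269

Iterating the recurrence up to F_{27} = 196418 and F_{26} = 121393:
F_{28} = F_{27} + F_{26} = 196418 + 121393 = 317811
F_{29} = F_{28} + F_{27} = 317811 + 196418 = 514229
F_{30} = F_{29} + F_{28} = 514229 + 317811 = 832040
F_{31} = F_{30} + F_{29} = 832040 + 514229 = 1346269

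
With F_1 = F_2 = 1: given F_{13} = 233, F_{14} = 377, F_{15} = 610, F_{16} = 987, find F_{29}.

By the addition formula F_{m+n} = F_m F_{n+1} + F_{m−1} F_n with m=14, n=15: F_{29} = 377·987 + 233·610 = 372099 + 142130 = 514229.

514229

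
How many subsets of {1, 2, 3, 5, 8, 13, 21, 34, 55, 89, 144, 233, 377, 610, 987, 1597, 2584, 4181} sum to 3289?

Each representation comes from the Zeckendorf form by replacing some F_k with F_{k−1} + F_{k−2} where possible.
3289 = 2584+610+89+5+1 = 2584+610+89+3+2+1 = 2584+610+55+34+5+1 = … (35 more), for 38 in all.

38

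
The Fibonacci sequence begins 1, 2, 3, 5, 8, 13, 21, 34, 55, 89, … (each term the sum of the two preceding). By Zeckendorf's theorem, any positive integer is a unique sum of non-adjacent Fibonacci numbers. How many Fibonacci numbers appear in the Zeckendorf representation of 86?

Repeatedly subtract the largest Fibonacci number that fits:
55 ≤ 86 < 89, so take 55; remainder 31
21 ≤ 31 < 34, so take 21; remainder 10
8 ≤ 10 < 13, so take 8; remainder 2
2 ≤ 2 < 3, so take 2; remainder 0
86 = 55 + 21 + 8 + 2, which has 4 terms.

4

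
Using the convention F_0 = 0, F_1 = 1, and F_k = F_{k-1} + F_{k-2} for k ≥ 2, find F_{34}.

Iterating the recurrence up to F_{26} = 121393 and F_{25} = 75025:
F_{27} = F_{26} + F_{25} = 121393 + 75025 = 196418
F_{28} = F_{27} + F_{26} = 196418 + 121393 = 317811
F_{29} = F_{28} + F_{27} = 317811 + 196418 = 514229
F_{30} = F_{29} + F_{28} = 514229 + 317811 = 832040
F_{31} = F_{30} + F_{29} = 832040 + 514229 = 1346269
F_{32} = F_{31} + F_{30} = 1346269 + 832040 = 2178309
F_{33} = F_{32} + F_{31} = 2178309 + 1346269 = 3524578
F_{34} = F_{33} + F_{32} = 3524578 + 2178309 = 5702887

5702887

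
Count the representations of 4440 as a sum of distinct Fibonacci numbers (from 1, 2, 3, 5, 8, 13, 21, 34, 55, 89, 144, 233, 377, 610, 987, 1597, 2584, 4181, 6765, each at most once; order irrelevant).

44

4440 = 4181+233+21+5 = 4181+233+21+3+2 = 4181+233+13+8+5 = 4181+144+89+21+5 = … (40 more), for 44 in all.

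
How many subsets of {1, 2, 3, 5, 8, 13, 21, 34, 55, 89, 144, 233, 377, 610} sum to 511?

18

Starting from the Zeckendorf form and repeatedly splitting a term F_k into F_{k−1} + F_{k−2} (when neither is already used) reaches every representation.
511 = 377+89+34+8+3 = 377+89+34+8+2+1 = 377+89+21+13+8+3 = … (15 more), for 18 in all.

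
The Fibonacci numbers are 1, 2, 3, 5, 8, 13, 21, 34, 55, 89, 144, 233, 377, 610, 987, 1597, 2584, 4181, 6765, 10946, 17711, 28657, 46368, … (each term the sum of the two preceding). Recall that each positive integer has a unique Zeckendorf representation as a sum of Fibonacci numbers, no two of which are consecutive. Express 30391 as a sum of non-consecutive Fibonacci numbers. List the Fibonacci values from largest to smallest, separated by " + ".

Greedy algorithm:
take 28657 (≤ 30391); 30391 − 28657 = 1734
take 1597 (≤ 1734); 1734 − 1597 = 137
take 89 (≤ 137); 137 − 89 = 48
take 34 (≤ 48); 48 − 34 = 14
take 13 (≤ 14); 14 − 13 = 1
take 1 (≤ 1); 1 − 1 = 0
So 30391 = 28657 + 1597 + 89 + 34 + 13 + 1, with no two terms consecutive in the sequence.

28657 + 1597 + 89 + 34 + 13 + 1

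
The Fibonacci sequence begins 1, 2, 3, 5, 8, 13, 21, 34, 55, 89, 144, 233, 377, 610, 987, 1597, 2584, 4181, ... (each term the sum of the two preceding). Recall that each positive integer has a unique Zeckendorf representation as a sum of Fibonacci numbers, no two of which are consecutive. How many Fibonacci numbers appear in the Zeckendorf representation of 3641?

5

largest Fibonacci ≤ 3641 is 2584; 3641 − 2584 = 1057
largest Fibonacci ≤ 1057 is 987; 1057 − 987 = 70
largest Fibonacci ≤ 70 is 55; 70 − 55 = 15
largest Fibonacci ≤ 15 is 13; 15 − 13 = 2
largest Fibonacci ≤ 2 is 2; 2 − 2 = 0
3641 = 2584 + 987 + 55 + 13 + 2, which has 5 terms.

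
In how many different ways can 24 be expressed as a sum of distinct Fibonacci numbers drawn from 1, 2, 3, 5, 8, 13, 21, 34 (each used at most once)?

5

Starting from the Zeckendorf form and repeatedly splitting a term F_k into F_{k−1} + F_{k−2} (when neither is already used) reaches every representation.
24 = 21+3 = 21+2+1 = 13+8+3 = 13+8+2+1 = … (1 more), for 5 in all.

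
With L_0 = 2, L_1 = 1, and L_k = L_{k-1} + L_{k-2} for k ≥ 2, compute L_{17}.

Iterating the recurrence up to L_{12} = 322 and L_{11} = 199:
L_{13} = L_{12} + L_{11} = 322 + 199 = 521
L_{14} = L_{13} + L_{12} = 521 + 322 = 843
L_{15} = L_{14} + L_{13} = 843 + 521 = 1364
L_{16} = L_{15} + L_{14} = 1364 + 843 = 2207
L_{17} = L_{16} + L_{15} = 2207 + 1364 = 3571

3571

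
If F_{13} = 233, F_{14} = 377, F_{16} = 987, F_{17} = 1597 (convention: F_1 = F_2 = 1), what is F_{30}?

By the addition formula F_{m+n} = F_m F_{n+1} + F_{m−1} F_n with m=17, n=13: F_{30} = 1597·377 + 987·233 = 602069 + 229971 = 832040.

832040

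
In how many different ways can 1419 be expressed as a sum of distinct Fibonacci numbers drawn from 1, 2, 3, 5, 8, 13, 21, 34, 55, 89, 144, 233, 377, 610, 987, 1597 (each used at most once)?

1419 = 987+377+55 = 987+377+34+21 = 987+233+144+55 = … (20 more), for 23 in all.

23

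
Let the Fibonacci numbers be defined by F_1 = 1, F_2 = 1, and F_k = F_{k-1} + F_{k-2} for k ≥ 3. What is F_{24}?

Iterating the recurrence up to F_{16} = 987 and F_{15} = 610:
F_{17} = F_{16} + F_{15} = 987 + 610 = 1597
F_{18} = F_{17} + F_{16} = 1597 + 987 = 2584
F_{19} = F_{18} + F_{17} = 2584 + 1597 = 4181
F_{20} = F_{19} + F_{18} = 4181 + 2584 = 6765
F_{21} = F_{20} + F_{19} = 6765 + 4181 = 10946
F_{22} = F_{21} + F_{20} = 10946 + 6765 = 17711
F_{23} = F_{22} + F_{21} = 17711 + 10946 = 28657
F_{24} = F_{23} + F_{22} = 28657 + 17711 = 46368

46368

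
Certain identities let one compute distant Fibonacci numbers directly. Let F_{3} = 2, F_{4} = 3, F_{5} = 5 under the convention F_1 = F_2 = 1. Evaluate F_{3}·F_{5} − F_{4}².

1

2·5 − 3² = 10 − 9 = 1. (Cassini's identity: F_{k−1}F_{k+1} − F_k² = (−1)^k.)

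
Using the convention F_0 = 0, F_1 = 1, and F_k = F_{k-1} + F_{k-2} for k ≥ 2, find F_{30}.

832040

Iterating the recurrence up to F_{22} = 17711 and F_{21} = 10946:
F_{23} = F_{22} + F_{21} = 17711 + 10946 = 28657
F_{24} = F_{23} + F_{22} = 28657 + 17711 = 46368
F_{25} = F_{24} + F_{23} = 46368 + 28657 = 75025
F_{26} = F_{25} + F_{24} = 75025 + 46368 = 121393
F_{27} = F_{26} + F_{25} = 121393 + 75025 = 196418
F_{28} = F_{27} + F_{26} = 196418 + 121393 = 317811
F_{29} = F_{28} + F_{27} = 317811 + 196418 = 514229
F_{30} = F_{29} + F_{28} = 514229 + 317811 = 832040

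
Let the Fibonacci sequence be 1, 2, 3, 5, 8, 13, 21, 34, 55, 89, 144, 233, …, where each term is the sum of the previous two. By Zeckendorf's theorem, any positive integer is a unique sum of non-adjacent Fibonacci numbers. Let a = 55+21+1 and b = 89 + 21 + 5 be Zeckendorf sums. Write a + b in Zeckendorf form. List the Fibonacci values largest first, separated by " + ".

The two numbers are 77 and 115, so their sum is 192.
largest Fibonacci ≤ 192 is 144; 192 − 144 = 48
largest Fibonacci ≤ 48 is 34; 48 − 34 = 14
largest Fibonacci ≤ 14 is 13; 14 − 13 = 1
largest Fibonacci ≤ 1 is 1; 1 − 1 = 0

144 + 34 + 13 + 1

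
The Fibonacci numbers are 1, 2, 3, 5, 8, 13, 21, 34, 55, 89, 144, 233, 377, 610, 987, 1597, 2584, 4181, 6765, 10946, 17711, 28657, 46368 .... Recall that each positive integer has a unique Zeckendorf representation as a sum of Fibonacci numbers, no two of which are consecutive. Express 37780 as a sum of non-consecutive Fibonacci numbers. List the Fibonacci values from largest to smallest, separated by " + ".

take 28657 (≤ 37780); 37780 − 28657 = 9123
take 6765 (≤ 9123); 9123 − 6765 = 2358
take 1597 (≤ 2358); 2358 − 1597 = 761
take 610 (≤ 761); 761 − 610 = 151
take 144 (≤ 151); 151 − 144 = 7
take 5 (≤ 7); 7 − 5 = 2
take 2 (≤ 2); 2 − 2 = 0
So 37780 = 28657 + 6765 + 1597 + 610 + 144 + 5 + 2, with no two terms consecutive in the sequence.

28657 + 6765 + 1597 + 610 + 144 + 5 + 2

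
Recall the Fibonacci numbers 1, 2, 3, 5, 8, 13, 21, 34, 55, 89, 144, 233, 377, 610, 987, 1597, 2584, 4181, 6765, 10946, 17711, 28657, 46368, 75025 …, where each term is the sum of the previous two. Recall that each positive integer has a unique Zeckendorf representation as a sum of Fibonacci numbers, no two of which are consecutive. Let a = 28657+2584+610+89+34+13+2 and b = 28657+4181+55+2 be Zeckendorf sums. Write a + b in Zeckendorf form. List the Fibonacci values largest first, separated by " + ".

The two numbers are 31989 and 32895, so their sum is 64884.
subtract 46368 from 64884: 18516 remains
subtract 17711 from 18516: 805 remains
subtract 610 from 805: 195 remains
subtract 144 from 195: 51 remains
subtract 34 from 51: 17 remains
subtract 13 from 17: 4 remains
subtract 3 from 4: 1 remains
subtract 1 from 1: 0 remains

46368 + 17711 + 610 + 144 + 34 + 13 + 3 + 1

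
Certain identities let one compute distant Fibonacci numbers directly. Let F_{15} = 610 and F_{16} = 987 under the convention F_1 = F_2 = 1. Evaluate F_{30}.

832040

By the doubling identity F_{2k} = F_k(2F_{k+1} − F_k): F_{30} = 610·(2·987 − 610) = 610·1364 = 832040.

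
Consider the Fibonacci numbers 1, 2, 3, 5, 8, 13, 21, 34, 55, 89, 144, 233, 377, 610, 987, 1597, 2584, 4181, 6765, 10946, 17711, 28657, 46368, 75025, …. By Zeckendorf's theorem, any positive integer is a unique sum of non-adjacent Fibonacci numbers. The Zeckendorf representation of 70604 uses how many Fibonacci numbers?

9

Repeatedly subtract the largest Fibonacci number that fits:
largest Fibonacci ≤ 70604 is 46368; 70604 − 46368 = 24236
largest Fibonacci ≤ 24236 is 17711; 24236 − 17711 = 6525
largest Fibonacci ≤ 6525 is 4181; 6525 − 4181 = 2344
largest Fibonacci ≤ 2344 is 1597; 2344 − 1597 = 747
largest Fibonacci ≤ 747 is 610; 747 − 610 = 137
largest Fibonacci ≤ 137 is 89; 137 − 89 = 48
largest Fibonacci ≤ 48 is 34; 48 − 34 = 14
largest Fibonacci ≤ 14 is 13; 14 − 13 = 1
largest Fibonacci ≤ 1 is 1; 1 − 1 = 0
70604 = 46368 + 17711 + 4181 + 1597 + 610 + 89 + 34 + 13 + 1, which has 9 terms.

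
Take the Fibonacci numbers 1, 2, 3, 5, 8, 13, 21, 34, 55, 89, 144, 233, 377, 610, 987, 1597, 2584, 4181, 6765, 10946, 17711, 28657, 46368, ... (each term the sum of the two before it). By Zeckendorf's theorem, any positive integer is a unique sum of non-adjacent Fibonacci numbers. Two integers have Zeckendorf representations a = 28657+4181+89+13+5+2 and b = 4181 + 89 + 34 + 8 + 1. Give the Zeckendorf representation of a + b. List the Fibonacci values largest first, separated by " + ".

28657 + 6765 + 1597 + 233 + 8

The two numbers are 32947 and 4313, so their sum is 37260.
Greedily peel off the largest Fibonacci term at each step:
subtract 28657 from 37260: 8603 remains
subtract 6765 from 8603: 1838 remains
subtract 1597 from 1838: 241 remains
subtract 233 from 241: 8 remains
subtract 8 from 8: 0 remains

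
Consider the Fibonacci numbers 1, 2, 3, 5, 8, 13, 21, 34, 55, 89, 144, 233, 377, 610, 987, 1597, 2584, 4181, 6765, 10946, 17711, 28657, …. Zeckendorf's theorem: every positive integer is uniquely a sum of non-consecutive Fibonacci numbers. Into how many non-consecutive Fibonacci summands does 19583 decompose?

5

Greedily peel off the largest Fibonacci term at each step:
19583: greatest Fibonacci not exceeding it is 17711, leaving 1872
1872: greatest Fibonacci not exceeding it is 1597, leaving 275
275: greatest Fibonacci not exceeding it is 233, leaving 42
42: greatest Fibonacci not exceeding it is 34, leaving 8
8: greatest Fibonacci not exceeding it is 8, leaving 0
19583 = 17711 + 1597 + 233 + 34 + 8, which has 5 terms.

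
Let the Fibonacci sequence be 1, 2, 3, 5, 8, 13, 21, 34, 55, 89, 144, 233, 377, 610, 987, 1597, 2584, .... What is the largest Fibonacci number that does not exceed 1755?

1597

1597 ≤ 1755 < 2584, so the largest Fibonacci number not exceeding 1755 is 1597.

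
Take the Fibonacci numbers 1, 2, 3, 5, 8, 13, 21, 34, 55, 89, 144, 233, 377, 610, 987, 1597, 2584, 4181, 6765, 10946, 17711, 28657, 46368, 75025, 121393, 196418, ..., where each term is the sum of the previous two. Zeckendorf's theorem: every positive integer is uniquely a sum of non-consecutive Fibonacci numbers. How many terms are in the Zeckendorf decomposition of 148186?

take 121393 (≤ 148186); 148186 − 121393 = 26793
take 17711 (≤ 26793); 26793 − 17711 = 9082
take 6765 (≤ 9082); 9082 − 6765 = 2317
take 1597 (≤ 2317); 2317 − 1597 = 720
take 610 (≤ 720); 720 − 610 = 110
take 89 (≤ 110); 110 − 89 = 21
take 21 (≤ 21); 21 − 21 = 0
148186 = 121393 + 17711 + 6765 + 1597 + 610 + 89 + 21, which has 7 terms.

7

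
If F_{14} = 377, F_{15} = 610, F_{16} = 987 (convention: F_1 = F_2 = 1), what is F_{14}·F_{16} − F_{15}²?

377·987 − 610² = 372099 − 372100 = -1. (Cassini's identity: F_{k−1}F_{k+1} − F_k² = (−1)^k.)

-1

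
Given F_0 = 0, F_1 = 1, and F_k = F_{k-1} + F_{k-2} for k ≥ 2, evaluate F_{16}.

987

Iterating the recurrence up to F_{12} = 144 and F_{11} = 89:
F_{13} = F_{12} + F_{11} = 144 + 89 = 233
F_{14} = F_{13} + F_{12} = 233 + 144 = 377
F_{15} = F_{14} + F_{13} = 377 + 233 = 610
F_{16} = F_{15} + F_{14} = 610 + 377 = 987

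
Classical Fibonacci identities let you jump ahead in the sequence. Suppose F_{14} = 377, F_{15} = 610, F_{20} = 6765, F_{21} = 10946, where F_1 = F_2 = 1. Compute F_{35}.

9227465

By the addition formula F_{m+n} = F_m F_{n+1} + F_{m−1} F_n with m=21, n=14: F_{35} = 10946·610 + 6765·377 = 6677060 + 2550405 = 9227465.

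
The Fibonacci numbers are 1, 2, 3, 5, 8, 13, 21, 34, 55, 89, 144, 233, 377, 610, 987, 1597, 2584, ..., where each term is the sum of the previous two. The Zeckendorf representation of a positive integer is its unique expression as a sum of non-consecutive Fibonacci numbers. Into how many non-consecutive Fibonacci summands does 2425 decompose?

largest Fibonacci ≤ 2425 is 1597; 2425 − 1597 = 828
largest Fibonacci ≤ 828 is 610; 828 − 610 = 218
largest Fibonacci ≤ 218 is 144; 218 − 144 = 74
largest Fibonacci ≤ 74 is 55; 74 − 55 = 19
largest Fibonacci ≤ 19 is 13; 19 − 13 = 6
largest Fibonacci ≤ 6 is 5; 6 − 5 = 1
largest Fibonacci ≤ 1 is 1; 1 − 1 = 0
2425 = 1597 + 610 + 144 + 55 + 13 + 5 + 1, which has 7 terms.

7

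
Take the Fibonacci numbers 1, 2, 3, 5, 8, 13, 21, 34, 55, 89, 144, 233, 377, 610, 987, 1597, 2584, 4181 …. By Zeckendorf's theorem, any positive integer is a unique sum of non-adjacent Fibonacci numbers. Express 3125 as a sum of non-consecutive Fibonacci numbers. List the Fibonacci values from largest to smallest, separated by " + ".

Greedy algorithm:
subtract 2584 from 3125: 541 remains
subtract 377 from 541: 164 remains
subtract 144 from 164: 20 remains
subtract 13 from 20: 7 remains
subtract 5 from 7: 2 remains
subtract 2 from 2: 0 remains
So 3125 = 2584 + 377 + 144 + 13 + 5 + 2, with no two terms consecutive in the sequence.

2584 + 377 + 144 + 13 + 5 + 2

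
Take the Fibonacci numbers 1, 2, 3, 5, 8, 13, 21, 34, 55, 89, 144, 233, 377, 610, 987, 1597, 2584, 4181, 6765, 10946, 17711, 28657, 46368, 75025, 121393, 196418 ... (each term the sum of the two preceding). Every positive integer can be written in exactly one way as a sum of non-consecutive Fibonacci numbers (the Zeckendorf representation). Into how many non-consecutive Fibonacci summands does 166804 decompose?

166804 − 121393 = 45411
45411 − 28657 = 16754
16754 − 10946 = 5808
5808 − 4181 = 1627
1627 − 1597 = 30
30 − 21 = 9
9 − 8 = 1
1 − 1 = 0
166804 = 121393 + 28657 + 10946 + 4181 + 1597 + 21 + 8 + 1, which has 8 terms.

8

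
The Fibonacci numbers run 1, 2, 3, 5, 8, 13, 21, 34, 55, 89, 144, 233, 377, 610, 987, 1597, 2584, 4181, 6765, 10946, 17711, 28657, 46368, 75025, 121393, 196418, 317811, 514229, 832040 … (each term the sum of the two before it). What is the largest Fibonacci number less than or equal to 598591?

514229

514229 ≤ 598591 < 832040, so the largest Fibonacci number not exceeding 598591 is 514229.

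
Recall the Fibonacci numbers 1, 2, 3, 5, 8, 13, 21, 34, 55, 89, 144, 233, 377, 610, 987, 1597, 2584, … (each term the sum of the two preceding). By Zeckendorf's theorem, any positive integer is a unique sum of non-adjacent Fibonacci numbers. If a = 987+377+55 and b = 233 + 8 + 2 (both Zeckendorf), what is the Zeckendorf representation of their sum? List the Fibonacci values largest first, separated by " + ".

The two numbers are 1419 and 243, so their sum is 1662.
1662: greatest Fibonacci not exceeding it is 1597, leaving 65
65: greatest Fibonacci not exceeding it is 55, leaving 10
10: greatest Fibonacci not exceeding it is 8, leaving 2
2: greatest Fibonacci not exceeding it is 2, leaving 0

1597 + 55 + 8 + 2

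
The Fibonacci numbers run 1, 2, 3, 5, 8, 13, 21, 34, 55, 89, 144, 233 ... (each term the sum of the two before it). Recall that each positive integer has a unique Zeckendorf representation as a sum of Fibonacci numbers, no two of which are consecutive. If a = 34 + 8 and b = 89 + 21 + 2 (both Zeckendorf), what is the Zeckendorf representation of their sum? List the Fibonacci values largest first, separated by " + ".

144 + 8 + 2

The two numbers are 42 and 112, so their sum is 154.
Repeatedly subtract the largest Fibonacci number that fits:
154: greatest Fibonacci not exceeding it is 144, leaving 10
10: greatest Fibonacci not exceeding it is 8, leaving 2
2: greatest Fibonacci not exceeding it is 2, leaving 0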